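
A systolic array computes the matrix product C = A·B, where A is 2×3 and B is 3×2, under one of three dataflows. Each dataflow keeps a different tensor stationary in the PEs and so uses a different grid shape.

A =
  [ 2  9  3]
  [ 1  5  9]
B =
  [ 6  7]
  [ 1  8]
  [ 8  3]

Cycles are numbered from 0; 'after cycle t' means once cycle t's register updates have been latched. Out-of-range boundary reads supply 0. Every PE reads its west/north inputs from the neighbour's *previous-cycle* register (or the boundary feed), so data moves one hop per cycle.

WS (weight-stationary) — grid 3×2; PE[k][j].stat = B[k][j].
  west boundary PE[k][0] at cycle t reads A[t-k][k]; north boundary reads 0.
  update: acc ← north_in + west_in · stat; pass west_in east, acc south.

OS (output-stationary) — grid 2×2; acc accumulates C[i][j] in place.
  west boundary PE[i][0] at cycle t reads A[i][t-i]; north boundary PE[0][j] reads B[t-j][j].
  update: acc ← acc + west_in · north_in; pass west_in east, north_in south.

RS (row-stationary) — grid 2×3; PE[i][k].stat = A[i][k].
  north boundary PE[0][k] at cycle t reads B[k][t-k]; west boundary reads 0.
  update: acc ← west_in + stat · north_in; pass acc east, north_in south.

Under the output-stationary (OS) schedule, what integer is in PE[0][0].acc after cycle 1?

PE[0][0].acc = 21

OS 2×2: PE[0][0] cycle-by-cycle (with neighbour feeds):
  after 0 — PE[0][0] acc=12, pass-E 2, pass-S 6
  after 1 — PE[0][0] acc=21, pass-E 9, pass-S 1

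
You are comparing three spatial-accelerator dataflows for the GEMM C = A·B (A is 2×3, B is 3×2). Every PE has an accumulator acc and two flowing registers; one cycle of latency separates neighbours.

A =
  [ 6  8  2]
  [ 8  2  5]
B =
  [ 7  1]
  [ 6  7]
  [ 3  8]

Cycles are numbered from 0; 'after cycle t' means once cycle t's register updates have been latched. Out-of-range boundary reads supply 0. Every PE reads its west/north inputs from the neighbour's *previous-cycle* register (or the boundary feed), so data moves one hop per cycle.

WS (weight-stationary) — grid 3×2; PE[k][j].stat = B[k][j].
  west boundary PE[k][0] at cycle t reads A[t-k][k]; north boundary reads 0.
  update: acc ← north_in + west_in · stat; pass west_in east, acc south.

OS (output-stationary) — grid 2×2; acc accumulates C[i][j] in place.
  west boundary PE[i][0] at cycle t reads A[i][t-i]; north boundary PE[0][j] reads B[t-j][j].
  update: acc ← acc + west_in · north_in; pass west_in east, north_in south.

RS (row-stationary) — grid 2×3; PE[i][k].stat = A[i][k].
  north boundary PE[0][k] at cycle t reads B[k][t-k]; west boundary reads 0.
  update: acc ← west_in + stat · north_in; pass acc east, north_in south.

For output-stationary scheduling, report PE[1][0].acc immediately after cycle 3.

OS (2×2). Following PE[1][0] plus its west/north inputs:
  cycle 0: PE[0][0] → acc 42, east 6, south 7
  cycle 0: PE[1][0] → acc 0, east 0, south 0
  cycle 1: PE[0][0] → acc 90, east 8, south 6
  cycle 1: PE[1][0] → acc 56, east 8, south 7
  cycle 2: PE[0][0] → acc 96, east 2, south 3
  cycle 2: PE[1][0] → acc 68, east 2, south 6
  cycle 3: PE[0][0] → acc 96, east 0, south 0
  cycle 3: PE[1][0] → acc 83, east 5, south 3

PE[1][0].acc = 83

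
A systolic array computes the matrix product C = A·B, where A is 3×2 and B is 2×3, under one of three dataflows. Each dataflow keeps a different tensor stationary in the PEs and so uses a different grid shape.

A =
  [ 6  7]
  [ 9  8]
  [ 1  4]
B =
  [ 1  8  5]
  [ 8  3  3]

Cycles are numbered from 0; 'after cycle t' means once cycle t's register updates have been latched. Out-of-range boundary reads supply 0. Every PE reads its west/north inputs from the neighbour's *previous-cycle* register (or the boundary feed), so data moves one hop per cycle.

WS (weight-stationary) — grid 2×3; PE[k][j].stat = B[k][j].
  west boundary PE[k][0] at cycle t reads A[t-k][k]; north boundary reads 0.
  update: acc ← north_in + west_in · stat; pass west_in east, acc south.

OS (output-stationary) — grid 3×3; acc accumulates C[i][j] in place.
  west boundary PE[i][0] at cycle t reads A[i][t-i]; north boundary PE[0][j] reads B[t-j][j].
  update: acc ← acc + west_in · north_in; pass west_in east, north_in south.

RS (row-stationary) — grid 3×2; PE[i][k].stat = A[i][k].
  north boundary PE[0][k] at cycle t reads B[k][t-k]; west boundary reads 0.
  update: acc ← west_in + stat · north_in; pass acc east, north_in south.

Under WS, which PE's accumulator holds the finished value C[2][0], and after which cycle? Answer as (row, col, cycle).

WS — PE[1][0] is where C[2][0] collects:
  c0 r1c0: 0 / 0 / 0
  c1 r1c0: 62 / 7 / 62
  c2 r1c0: 73 / 8 / 73
  c3 r1c0: 33 / 4 / 33

(row, col, cycle) = (1, 0, 3)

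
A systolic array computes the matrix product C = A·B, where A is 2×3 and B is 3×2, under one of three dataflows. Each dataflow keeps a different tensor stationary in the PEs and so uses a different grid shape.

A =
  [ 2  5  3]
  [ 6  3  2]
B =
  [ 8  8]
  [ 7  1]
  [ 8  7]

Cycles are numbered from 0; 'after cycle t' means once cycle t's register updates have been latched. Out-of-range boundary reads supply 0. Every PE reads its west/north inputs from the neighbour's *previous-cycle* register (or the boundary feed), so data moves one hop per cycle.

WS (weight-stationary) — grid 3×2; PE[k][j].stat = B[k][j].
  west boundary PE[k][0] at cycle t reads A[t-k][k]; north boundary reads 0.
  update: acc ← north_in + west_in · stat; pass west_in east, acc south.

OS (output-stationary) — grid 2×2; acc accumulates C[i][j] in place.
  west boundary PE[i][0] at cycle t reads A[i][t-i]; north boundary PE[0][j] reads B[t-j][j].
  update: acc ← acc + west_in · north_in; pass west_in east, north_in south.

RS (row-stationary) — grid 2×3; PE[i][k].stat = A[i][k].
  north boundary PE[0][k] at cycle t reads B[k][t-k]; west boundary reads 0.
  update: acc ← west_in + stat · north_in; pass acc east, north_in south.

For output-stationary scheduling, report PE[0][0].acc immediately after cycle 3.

Tracing OS — 2×2 array, target PE[0][0]:
  @0  [0,0]  acc 16  |  →2  ↓8
  @1  [0,0]  acc 51  |  →5  ↓7
  @2  [0,0]  acc 75  |  →3  ↓8
  @3  [0,0]  acc 75  |  →0  ↓0

PE[0][0].acc = 75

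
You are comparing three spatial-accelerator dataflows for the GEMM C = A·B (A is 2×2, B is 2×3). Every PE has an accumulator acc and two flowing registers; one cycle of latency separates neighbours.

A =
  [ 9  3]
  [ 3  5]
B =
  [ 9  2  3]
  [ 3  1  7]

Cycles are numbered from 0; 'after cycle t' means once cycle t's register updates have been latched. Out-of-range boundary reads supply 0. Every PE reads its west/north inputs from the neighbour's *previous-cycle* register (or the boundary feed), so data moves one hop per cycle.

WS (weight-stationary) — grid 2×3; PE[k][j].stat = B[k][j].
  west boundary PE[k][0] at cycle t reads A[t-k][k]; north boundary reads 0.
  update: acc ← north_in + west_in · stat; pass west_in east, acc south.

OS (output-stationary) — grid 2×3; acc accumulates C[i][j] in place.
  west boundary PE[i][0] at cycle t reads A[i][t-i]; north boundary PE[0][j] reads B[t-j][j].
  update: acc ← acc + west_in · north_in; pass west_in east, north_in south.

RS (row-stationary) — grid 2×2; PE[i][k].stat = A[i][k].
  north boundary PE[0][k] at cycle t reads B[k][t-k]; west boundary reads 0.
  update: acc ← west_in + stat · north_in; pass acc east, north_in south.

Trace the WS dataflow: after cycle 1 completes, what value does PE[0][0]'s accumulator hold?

PE[0][0].acc = 27

WS on a 2×3 grid — tracing PE[0][0] and its feeders:
  [0] (0,0) acc=81 (h:9 v:81)
  [1] (0,0) acc=27 (h:3 v:27)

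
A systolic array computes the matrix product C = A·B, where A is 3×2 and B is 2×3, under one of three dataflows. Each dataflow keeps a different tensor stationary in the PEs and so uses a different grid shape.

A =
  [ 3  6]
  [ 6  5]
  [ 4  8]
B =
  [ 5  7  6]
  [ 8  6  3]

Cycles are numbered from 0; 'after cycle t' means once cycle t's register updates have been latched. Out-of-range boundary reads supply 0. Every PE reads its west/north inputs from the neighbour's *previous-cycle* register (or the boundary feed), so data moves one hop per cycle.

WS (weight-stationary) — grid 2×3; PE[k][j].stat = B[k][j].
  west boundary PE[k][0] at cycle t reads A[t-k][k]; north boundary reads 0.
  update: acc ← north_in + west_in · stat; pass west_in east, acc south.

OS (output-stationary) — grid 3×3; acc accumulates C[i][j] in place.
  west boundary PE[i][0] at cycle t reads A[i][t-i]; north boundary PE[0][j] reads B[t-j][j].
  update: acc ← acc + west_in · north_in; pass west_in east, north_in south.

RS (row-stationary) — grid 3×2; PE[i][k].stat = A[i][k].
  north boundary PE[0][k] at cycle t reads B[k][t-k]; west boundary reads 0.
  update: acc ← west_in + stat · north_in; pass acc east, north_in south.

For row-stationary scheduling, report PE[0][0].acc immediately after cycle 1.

Tracing RS — 3×2 array, target PE[0][0]:
  t=0 PE[0][0]: acc=15 h=15 v=5
  t=1 PE[0][0]: acc=21 h=21 v=7

PE[0][0].acc = 21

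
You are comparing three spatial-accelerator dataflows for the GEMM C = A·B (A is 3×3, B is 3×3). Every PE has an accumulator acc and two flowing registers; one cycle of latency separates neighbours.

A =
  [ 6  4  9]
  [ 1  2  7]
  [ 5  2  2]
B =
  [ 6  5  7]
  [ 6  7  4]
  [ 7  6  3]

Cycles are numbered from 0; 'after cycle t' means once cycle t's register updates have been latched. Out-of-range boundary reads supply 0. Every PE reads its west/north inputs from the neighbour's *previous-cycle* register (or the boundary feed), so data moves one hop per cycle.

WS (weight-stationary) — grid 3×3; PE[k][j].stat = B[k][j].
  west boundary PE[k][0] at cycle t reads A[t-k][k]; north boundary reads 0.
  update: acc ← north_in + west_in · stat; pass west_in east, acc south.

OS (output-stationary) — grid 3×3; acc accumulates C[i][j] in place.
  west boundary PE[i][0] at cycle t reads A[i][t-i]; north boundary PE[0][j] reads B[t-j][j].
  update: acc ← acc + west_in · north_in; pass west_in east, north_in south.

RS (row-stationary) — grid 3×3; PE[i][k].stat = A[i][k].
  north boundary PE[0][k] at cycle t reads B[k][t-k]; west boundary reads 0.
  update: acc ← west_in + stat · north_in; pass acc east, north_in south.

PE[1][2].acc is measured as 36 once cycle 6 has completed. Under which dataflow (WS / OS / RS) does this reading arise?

dataflow = OS

— WS: 3×3; PE[1][2] trace:
  [0] (1,2) acc=0 (h:0 v:0)
  [1] (1,2) acc=0 (h:0 v:0)
  [2] (1,2) acc=0 (h:0 v:0)
  [3] (1,2) acc=58 (h:4 v:58)
  [4] (1,2) acc=15 (h:2 v:15)
  [5] (1,2) acc=43 (h:2 v:43)
  [6] (1,2) acc=0 (h:0 v:0)
— OS: 3×3; PE[1][2] trace:
  [0] (1,2) acc=0 (h:0 v:0)
  [1] (1,2) acc=0 (h:0 v:0)
  [2] (1,2) acc=0 (h:0 v:0)
  [3] (1,2) acc=7 (h:1 v:7)
  [4] (1,2) acc=15 (h:2 v:4)
  [5] (1,2) acc=36 (h:7 v:3)
  [6] (1,2) acc=36 (h:0 v:0)
— RS: 3×3; PE[1][2] trace:
  [0] (1,2) acc=0 (h:0 v:0)
  [1] (1,2) acc=0 (h:0 v:0)
  [2] (1,2) acc=0 (h:0 v:0)
  [3] (1,2) acc=67 (h:67 v:7)
  [4] (1,2) acc=61 (h:61 v:6)
  [5] (1,2) acc=36 (h:36 v:3)
  [6] (1,2) acc=0 (h:0 v:0)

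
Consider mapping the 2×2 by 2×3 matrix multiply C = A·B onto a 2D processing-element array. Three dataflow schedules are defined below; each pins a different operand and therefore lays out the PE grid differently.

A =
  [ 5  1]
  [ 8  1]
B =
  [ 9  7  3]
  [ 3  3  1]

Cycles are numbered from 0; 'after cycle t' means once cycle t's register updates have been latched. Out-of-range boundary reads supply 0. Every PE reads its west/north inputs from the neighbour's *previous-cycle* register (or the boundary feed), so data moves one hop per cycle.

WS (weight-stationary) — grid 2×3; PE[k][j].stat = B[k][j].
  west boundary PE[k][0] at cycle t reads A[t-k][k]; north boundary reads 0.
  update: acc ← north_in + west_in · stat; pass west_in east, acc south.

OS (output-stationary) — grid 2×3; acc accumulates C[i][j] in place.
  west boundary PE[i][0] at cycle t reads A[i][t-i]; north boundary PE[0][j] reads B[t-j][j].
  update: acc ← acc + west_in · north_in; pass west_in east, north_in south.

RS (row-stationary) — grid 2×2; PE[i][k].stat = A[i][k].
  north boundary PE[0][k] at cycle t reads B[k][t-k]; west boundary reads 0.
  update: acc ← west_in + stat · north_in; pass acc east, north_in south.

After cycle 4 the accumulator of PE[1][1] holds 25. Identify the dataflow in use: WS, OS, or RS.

dataflow = RS

WS [2×3] PE[1][1] across cycles:
  cycle 0: PE[1][1] → acc 0, east 0, south 0
  cycle 1: PE[1][1] → acc 0, east 0, south 0
  cycle 2: PE[1][1] → acc 38, east 1, south 38
  cycle 3: PE[1][1] → acc 59, east 1, south 59
  cycle 4: PE[1][1] → acc 0, east 0, south 0
OS [2×3] PE[1][1] across cycles:
  cycle 0: PE[1][1] → acc 0, east 0, south 0
  cycle 1: PE[1][1] → acc 0, east 0, south 0
  cycle 2: PE[1][1] → acc 56, east 8, south 7
  cycle 3: PE[1][1] → acc 59, east 1, south 3
  cycle 4: PE[1][1] → acc 59, east 0, south 0
RS [2×2] PE[1][1] across cycles:
  cycle 0: PE[1][1] → acc 0, east 0, south 0
  cycle 1: PE[1][1] → acc 0, east 0, south 0
  cycle 2: PE[1][1] → acc 75, east 75, south 3
  cycle 3: PE[1][1] → acc 59, east 59, south 3
  cycle 4: PE[1][1] → acc 25, east 25, south 1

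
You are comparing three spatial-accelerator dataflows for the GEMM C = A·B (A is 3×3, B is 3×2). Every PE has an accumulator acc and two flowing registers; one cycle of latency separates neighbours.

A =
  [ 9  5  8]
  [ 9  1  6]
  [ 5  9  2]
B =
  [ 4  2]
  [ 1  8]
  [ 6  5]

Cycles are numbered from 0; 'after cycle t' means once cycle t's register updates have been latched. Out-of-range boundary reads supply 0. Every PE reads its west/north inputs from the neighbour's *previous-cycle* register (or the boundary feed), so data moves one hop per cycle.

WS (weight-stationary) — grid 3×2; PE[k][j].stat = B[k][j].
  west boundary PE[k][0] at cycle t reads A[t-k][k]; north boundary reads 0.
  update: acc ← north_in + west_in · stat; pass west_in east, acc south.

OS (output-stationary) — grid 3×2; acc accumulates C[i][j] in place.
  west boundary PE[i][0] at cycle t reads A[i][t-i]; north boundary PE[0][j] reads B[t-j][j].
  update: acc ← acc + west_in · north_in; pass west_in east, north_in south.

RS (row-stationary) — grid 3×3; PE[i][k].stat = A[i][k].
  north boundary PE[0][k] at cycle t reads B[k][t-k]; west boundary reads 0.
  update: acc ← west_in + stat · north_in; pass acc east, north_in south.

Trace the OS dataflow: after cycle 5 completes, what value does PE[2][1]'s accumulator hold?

PE[2][1].acc = 92

OS on a 3×2 grid — tracing PE[2][1] and its feeders:
  cycle 0: PE[1][1] → acc 0, east 0, south 0
  cycle 0: PE[2][0] → acc 0, east 0, south 0
  cycle 0: PE[2][1] → acc 0, east 0, south 0
  cycle 1: PE[1][1] → acc 0, east 0, south 0
  cycle 1: PE[2][0] → acc 0, east 0, south 0
  cycle 1: PE[2][1] → acc 0, east 0, south 0
  cycle 2: PE[1][1] → acc 18, east 9, south 2
  cycle 2: PE[2][0] → acc 20, east 5, south 4
  cycle 2: PE[2][1] → acc 0, east 0, south 0
  cycle 3: PE[1][1] → acc 26, east 1, south 8
  cycle 3: PE[2][0] → acc 29, east 9, south 1
  cycle 3: PE[2][1] → acc 10, east 5, south 2
  cycle 4: PE[1][1] → acc 56, east 6, south 5
  cycle 4: PE[2][0] → acc 41, east 2, south 6
  cycle 4: PE[2][1] → acc 82, east 9, south 8
  cycle 5: PE[1][1] → acc 56, east 0, south 0
  cycle 5: PE[2][0] → acc 41, east 0, south 0
  cycle 5: PE[2][1] → acc 92, east 2, south 5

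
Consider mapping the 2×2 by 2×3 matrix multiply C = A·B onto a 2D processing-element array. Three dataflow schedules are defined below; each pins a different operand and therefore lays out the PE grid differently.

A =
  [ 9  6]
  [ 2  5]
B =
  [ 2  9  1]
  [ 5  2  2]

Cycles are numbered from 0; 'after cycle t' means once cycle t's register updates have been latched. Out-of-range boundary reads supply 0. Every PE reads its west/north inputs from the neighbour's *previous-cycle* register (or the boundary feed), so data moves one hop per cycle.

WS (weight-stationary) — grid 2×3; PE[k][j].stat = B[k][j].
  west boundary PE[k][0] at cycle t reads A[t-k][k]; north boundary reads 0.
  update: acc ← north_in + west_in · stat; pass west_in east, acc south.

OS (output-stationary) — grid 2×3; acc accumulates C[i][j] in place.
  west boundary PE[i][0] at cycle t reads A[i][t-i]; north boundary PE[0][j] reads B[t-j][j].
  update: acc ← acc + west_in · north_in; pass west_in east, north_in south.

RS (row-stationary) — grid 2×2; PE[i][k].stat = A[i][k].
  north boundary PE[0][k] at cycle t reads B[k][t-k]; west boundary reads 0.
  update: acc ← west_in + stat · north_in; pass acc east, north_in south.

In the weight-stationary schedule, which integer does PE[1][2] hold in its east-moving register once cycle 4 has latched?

WS (2×3). Following PE[1][2] plus its west/north inputs:
  [0] (0,2) acc=0 (h:0 v:0)
  [0] (1,1) acc=0 (h:0 v:0)
  [0] (1,2) acc=0 (h:0 v:0)
  [1] (0,2) acc=0 (h:0 v:0)
  [1] (1,1) acc=0 (h:0 v:0)
  [1] (1,2) acc=0 (h:0 v:0)
  [2] (0,2) acc=9 (h:9 v:9)
  [2] (1,1) acc=93 (h:6 v:93)
  [2] (1,2) acc=0 (h:0 v:0)
  [3] (0,2) acc=2 (h:2 v:2)
  [3] (1,1) acc=28 (h:5 v:28)
  [3] (1,2) acc=21 (h:6 v:21)
  [4] (0,2) acc=0 (h:0 v:0)
  [4] (1,1) acc=0 (h:0 v:0)
  [4] (1,2) acc=12 (h:5 v:12)

register = 5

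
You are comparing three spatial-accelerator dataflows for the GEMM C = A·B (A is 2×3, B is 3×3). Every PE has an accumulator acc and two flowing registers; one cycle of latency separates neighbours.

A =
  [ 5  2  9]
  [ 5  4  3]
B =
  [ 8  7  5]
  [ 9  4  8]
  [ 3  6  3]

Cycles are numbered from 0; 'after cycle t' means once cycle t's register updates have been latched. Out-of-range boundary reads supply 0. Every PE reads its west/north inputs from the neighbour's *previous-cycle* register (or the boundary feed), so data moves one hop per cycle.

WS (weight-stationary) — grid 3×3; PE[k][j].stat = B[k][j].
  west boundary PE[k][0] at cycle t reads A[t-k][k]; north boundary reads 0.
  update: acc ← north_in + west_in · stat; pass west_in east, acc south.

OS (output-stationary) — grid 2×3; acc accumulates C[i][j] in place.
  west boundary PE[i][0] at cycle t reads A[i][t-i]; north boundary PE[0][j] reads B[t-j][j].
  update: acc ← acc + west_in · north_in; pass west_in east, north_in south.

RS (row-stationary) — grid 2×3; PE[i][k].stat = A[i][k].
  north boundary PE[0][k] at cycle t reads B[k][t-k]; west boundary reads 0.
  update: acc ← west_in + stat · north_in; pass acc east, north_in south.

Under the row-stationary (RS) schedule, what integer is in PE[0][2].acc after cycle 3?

PE[0][2].acc = 97

RS on a 2×3 grid — tracing PE[0][2] and its feeders:
  t=0 PE[0][1]: acc=0 h=0 v=0
  t=0 PE[0][2]: acc=0 h=0 v=0
  t=1 PE[0][1]: acc=58 h=58 v=9
  t=1 PE[0][2]: acc=0 h=0 v=0
  t=2 PE[0][1]: acc=43 h=43 v=4
  t=2 PE[0][2]: acc=85 h=85 v=3
  t=3 PE[0][1]: acc=41 h=41 v=8
  t=3 PE[0][2]: acc=97 h=97 v=6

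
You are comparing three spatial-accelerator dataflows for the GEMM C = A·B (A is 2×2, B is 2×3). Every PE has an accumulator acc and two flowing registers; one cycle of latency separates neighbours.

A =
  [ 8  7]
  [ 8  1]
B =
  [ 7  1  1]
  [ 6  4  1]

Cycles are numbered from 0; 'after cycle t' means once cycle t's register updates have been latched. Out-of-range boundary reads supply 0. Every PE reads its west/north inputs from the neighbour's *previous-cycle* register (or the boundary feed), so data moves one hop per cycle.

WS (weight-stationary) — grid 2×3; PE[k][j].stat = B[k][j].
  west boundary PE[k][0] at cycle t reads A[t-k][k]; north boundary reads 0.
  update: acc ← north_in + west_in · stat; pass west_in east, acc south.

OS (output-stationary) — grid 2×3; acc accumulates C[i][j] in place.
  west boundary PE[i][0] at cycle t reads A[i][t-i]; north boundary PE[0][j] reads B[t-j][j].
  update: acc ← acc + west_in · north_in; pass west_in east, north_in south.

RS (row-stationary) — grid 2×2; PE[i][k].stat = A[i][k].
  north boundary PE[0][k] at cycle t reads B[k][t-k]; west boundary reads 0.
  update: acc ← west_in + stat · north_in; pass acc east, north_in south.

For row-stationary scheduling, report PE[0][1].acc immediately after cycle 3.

PE[0][1].acc = 15

RS (2×2). Following PE[0][1] plus its west/north inputs:
  step 0 · PE0,0: acc=56; fwd→56 fwd↓7
  step 0 · PE0,1: acc=0; fwd→0 fwd↓0
  step 1 · PE0,0: acc=8; fwd→8 fwd↓1
  step 1 · PE0,1: acc=98; fwd→98 fwd↓6
  step 2 · PE0,0: acc=8; fwd→8 fwd↓1
  step 2 · PE0,1: acc=36; fwd→36 fwd↓4
  step 3 · PE0,0: acc=0; fwd→0 fwd↓0
  step 3 · PE0,1: acc=15; fwd→15 fwd↓1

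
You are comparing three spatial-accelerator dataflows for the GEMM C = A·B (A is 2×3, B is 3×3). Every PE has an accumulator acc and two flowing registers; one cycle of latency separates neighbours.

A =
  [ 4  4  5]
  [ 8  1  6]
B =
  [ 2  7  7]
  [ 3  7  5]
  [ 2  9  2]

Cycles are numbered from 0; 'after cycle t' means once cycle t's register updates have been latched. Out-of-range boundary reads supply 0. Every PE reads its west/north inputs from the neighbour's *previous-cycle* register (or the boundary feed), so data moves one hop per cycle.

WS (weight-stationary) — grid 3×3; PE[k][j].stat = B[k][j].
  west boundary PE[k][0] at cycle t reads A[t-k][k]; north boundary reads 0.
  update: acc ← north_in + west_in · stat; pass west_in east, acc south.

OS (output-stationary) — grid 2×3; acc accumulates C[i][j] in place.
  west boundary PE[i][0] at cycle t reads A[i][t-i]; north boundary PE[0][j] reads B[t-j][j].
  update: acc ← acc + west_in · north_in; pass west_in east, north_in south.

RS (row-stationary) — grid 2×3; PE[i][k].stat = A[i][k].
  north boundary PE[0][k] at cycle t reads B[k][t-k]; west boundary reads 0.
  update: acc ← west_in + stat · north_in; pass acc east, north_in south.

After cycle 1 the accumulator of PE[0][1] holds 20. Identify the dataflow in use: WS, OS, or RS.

Under WS (3×3), PE[0][1]:
  t=0 PE[0][1]: acc=0 h=0 v=0
  t=1 PE[0][1]: acc=28 h=4 v=28
Under OS (2×3), PE[0][1]:
  t=0 PE[0][1]: acc=0 h=0 v=0
  t=1 PE[0][1]: acc=28 h=4 v=7
Under RS (2×3), PE[0][1]:
  t=0 PE[0][1]: acc=0 h=0 v=0
  t=1 PE[0][1]: acc=20 h=20 v=3

dataflow = RS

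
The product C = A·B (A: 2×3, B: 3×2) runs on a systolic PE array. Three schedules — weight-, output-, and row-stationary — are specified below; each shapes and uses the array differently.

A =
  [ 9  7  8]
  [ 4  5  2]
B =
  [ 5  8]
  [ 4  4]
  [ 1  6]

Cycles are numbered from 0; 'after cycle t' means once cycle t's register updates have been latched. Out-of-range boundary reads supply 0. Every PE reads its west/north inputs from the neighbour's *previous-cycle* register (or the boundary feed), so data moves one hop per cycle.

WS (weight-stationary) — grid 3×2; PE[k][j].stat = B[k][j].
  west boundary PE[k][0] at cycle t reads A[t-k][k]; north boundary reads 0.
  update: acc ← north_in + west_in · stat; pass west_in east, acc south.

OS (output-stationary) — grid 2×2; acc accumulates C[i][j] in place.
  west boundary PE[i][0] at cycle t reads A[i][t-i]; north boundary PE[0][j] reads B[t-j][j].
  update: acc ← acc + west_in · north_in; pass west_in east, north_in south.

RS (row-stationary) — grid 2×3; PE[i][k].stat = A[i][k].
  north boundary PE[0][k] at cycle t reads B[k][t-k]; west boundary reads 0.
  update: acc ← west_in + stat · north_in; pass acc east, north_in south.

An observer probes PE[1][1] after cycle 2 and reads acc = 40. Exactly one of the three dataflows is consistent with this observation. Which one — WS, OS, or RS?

WS (3×2 grid), PE[1][1]:
  c0 r1c1: 0 / 0 / 0
  c1 r1c1: 0 / 0 / 0
  c2 r1c1: 100 / 7 / 100
OS (2×2 grid), PE[1][1]:
  c0 r1c1: 0 / 0 / 0
  c1 r1c1: 0 / 0 / 0
  c2 r1c1: 32 / 4 / 8
RS (2×3 grid), PE[1][1]:
  c0 r1c1: 0 / 0 / 0
  c1 r1c1: 0 / 0 / 0
  c2 r1c1: 40 / 40 / 4

dataflow = RS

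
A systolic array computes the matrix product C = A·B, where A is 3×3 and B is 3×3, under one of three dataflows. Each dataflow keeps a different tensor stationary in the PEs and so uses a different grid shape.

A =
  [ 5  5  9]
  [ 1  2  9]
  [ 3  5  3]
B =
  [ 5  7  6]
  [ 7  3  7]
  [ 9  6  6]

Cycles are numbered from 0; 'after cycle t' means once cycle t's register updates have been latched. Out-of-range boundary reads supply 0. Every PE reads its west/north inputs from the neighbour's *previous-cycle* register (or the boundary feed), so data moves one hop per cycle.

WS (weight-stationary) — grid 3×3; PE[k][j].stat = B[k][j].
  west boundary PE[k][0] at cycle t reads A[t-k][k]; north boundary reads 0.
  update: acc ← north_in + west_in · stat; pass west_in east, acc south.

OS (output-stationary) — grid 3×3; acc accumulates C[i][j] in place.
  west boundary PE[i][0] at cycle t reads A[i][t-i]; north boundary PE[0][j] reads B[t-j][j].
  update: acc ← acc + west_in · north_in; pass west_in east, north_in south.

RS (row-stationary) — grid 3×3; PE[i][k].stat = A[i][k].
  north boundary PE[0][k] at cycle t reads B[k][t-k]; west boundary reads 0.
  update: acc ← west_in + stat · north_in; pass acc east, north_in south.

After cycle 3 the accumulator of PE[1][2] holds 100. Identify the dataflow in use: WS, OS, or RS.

WS [3×3] PE[1][2] across cycles:
  0: (1,2).acc=0  regs=<0,0>
  1: (1,2).acc=0  regs=<0,0>
  2: (1,2).acc=0  regs=<0,0>
  3: (1,2).acc=65  regs=<5,65>
OS [3×3] PE[1][2] across cycles:
  0: (1,2).acc=0  regs=<0,0>
  1: (1,2).acc=0  regs=<0,0>
  2: (1,2).acc=0  regs=<0,0>
  3: (1,2).acc=6  regs=<1,6>
RS [3×3] PE[1][2] across cycles:
  0: (1,2).acc=0  regs=<0,0>
  1: (1,2).acc=0  regs=<0,0>
  2: (1,2).acc=0  regs=<0,0>
  3: (1,2).acc=100  regs=<100,9>

dataflow = RS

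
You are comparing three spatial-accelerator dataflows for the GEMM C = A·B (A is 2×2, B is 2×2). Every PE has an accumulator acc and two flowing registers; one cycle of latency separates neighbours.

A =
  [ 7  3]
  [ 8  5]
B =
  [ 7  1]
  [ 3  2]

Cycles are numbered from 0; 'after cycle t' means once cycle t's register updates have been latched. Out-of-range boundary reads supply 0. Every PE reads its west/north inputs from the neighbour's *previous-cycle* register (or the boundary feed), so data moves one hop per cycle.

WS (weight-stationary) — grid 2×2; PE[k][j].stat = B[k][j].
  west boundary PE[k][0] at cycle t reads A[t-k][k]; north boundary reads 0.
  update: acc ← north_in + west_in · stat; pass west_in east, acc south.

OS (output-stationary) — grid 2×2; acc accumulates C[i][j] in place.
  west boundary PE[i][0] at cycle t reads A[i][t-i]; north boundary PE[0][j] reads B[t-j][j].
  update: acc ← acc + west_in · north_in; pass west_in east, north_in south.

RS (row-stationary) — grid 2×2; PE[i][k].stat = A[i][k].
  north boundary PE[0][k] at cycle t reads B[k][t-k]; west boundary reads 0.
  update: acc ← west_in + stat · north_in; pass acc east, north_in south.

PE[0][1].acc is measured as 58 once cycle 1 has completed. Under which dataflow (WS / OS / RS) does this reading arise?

Under WS (2×2), PE[0][1]:
  [0] (0,1) acc=0 (h:0 v:0)
  [1] (0,1) acc=7 (h:7 v:7)
Under OS (2×2), PE[0][1]:
  [0] (0,1) acc=0 (h:0 v:0)
  [1] (0,1) acc=7 (h:7 v:1)
Under RS (2×2), PE[0][1]:
  [0] (0,1) acc=0 (h:0 v:0)
  [1] (0,1) acc=58 (h:58 v:3)

dataflow = RS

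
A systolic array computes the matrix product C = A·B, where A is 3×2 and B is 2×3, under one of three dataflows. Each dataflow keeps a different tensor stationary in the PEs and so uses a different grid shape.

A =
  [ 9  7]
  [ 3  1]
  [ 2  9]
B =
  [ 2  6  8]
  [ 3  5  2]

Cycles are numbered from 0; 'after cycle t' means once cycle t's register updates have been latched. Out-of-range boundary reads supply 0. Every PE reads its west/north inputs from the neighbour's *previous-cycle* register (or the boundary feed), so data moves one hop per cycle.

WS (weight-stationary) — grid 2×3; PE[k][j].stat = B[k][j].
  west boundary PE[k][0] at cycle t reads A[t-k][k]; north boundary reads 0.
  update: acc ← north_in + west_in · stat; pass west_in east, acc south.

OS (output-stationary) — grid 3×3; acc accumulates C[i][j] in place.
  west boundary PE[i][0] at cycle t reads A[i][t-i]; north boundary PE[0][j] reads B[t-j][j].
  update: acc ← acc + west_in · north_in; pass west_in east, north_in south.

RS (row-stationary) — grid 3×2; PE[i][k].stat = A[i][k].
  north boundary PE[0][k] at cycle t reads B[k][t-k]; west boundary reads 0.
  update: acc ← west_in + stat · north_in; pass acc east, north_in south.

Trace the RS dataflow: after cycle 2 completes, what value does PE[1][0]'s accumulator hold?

PE[1][0].acc = 18

RS (3×2). Following PE[1][0] plus its west/north inputs:
  after 0 — PE[0][0] acc=18, pass-E 18, pass-S 2
  after 0 — PE[1][0] acc=0, pass-E 0, pass-S 0
  after 1 — PE[0][0] acc=54, pass-E 54, pass-S 6
  after 1 — PE[1][0] acc=6, pass-E 6, pass-S 2
  after 2 — PE[0][0] acc=72, pass-E 72, pass-S 8
  after 2 — PE[1][0] acc=18, pass-E 18, pass-S 6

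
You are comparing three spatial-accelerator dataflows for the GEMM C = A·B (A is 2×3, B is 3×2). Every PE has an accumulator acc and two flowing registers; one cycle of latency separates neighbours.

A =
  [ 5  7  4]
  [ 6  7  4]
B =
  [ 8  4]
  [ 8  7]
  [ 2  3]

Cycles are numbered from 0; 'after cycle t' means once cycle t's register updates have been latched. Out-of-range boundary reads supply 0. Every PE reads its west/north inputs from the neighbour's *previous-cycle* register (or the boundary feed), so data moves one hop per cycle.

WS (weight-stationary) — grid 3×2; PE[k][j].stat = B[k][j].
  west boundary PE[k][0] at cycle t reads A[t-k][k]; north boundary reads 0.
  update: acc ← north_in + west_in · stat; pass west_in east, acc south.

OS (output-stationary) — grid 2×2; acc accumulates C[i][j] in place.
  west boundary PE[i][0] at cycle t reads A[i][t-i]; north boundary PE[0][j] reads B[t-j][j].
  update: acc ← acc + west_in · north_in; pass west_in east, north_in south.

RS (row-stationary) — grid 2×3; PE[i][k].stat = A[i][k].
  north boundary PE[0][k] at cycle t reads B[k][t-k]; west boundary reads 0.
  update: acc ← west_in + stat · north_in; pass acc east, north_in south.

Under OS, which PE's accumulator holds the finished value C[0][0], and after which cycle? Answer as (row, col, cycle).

OS: C[0][0] accumulates in PE[0][0]:
  [0] (0,0) acc=40 (h:5 v:8)
  [1] (0,0) acc=96 (h:7 v:8)
  [2] (0,0) acc=104 (h:4 v:2)

(row, col, cycle) = (0, 0, 2)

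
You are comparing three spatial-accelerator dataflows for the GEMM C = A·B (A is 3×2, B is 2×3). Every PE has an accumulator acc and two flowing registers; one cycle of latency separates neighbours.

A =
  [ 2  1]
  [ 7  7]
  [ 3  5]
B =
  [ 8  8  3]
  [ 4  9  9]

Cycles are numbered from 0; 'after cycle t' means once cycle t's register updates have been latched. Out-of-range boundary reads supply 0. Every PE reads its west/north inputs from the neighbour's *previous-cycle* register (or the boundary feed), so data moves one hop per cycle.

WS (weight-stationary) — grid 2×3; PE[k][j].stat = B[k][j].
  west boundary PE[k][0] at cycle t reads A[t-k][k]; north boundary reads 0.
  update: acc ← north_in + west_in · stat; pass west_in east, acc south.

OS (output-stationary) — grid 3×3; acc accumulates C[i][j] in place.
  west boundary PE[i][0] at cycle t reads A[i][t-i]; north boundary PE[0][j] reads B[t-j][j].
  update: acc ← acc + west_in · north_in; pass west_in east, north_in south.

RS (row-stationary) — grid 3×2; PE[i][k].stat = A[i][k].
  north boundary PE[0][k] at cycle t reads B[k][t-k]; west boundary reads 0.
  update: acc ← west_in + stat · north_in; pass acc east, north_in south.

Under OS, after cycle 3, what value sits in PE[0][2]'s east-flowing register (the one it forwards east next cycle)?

register = 1

OS (3×3). Following PE[0][2] plus its west/north inputs:
  @0  [0,1]  acc 0  |  →0  ↓0
  @0  [0,2]  acc 0  |  →0  ↓0
  @1  [0,1]  acc 16  |  →2  ↓8
  @1  [0,2]  acc 0  |  →0  ↓0
  @2  [0,1]  acc 25  |  →1  ↓9
  @2  [0,2]  acc 6  |  →2  ↓3
  @3  [0,1]  acc 25  |  →0  ↓0
  @3  [0,2]  acc 15  |  →1  ↓9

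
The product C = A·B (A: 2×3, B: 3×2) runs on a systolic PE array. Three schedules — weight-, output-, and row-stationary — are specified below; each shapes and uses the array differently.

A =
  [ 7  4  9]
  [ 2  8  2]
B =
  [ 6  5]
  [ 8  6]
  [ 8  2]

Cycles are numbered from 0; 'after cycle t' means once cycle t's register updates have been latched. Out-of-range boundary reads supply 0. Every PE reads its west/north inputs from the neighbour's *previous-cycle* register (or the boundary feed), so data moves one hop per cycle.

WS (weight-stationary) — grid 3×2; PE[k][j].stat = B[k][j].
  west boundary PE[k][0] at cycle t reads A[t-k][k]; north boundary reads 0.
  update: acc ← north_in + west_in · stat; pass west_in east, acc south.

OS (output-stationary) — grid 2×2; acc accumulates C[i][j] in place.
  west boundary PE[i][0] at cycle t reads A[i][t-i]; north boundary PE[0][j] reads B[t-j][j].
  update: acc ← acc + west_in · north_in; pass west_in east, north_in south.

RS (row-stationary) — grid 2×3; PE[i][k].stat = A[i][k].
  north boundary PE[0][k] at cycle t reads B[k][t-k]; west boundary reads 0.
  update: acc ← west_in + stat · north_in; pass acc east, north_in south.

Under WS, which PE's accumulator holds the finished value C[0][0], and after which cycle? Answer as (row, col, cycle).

WS — PE[2][0] is where C[0][0] collects:
  after 0 — PE[2][0] acc=0, pass-E 0, pass-S 0
  after 1 — PE[2][0] acc=0, pass-E 0, pass-S 0
  after 2 — PE[2][0] acc=146, pass-E 9, pass-S 146

(row, col, cycle) = (2, 0, 2)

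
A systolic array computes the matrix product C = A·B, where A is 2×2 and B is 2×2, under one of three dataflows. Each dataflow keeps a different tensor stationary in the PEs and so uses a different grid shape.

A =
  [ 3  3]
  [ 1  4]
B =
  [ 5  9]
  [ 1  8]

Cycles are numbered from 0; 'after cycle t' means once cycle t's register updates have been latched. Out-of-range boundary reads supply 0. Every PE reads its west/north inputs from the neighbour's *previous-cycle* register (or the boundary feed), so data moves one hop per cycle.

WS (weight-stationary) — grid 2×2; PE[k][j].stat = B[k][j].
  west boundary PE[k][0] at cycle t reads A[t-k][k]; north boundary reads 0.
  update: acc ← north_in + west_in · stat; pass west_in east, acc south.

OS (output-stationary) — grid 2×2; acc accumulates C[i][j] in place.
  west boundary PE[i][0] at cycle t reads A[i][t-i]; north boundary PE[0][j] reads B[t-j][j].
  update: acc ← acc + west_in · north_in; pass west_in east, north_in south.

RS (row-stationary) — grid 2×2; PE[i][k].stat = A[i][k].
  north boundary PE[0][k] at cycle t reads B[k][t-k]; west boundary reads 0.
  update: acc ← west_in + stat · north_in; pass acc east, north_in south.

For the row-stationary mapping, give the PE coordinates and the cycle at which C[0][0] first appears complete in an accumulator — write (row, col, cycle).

Under RS, C[0][0] lands at PE[0][1]:
  c0 r0c1: 0 / 0 / 0
  c1 r0c1: 18 / 18 / 1

(row, col, cycle) = (0, 1, 1)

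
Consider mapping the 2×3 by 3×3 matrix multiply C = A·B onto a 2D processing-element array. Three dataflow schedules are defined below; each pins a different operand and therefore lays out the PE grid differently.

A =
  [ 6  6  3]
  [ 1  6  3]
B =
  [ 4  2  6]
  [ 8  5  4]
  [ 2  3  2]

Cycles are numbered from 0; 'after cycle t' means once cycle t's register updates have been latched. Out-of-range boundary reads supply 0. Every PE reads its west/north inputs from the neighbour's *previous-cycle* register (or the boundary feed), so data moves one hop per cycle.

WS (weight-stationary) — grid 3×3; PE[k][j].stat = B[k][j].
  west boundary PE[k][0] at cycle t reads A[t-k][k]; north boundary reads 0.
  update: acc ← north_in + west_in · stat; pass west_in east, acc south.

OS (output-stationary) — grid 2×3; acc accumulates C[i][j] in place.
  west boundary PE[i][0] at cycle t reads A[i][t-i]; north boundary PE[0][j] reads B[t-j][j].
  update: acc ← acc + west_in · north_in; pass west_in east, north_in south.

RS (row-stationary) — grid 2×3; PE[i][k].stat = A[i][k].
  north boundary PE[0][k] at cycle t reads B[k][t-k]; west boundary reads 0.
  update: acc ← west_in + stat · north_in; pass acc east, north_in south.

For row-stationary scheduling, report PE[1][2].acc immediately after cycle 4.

PE[1][2].acc = 41

RS (2×3). Following PE[1][2] plus its west/north inputs:
  step 0 · PE0,2: acc=0; fwd→0 fwd↓0
  step 0 · PE1,1: acc=0; fwd→0 fwd↓0
  step 0 · PE1,2: acc=0; fwd→0 fwd↓0
  step 1 · PE0,2: acc=0; fwd→0 fwd↓0
  step 1 · PE1,1: acc=0; fwd→0 fwd↓0
  step 1 · PE1,2: acc=0; fwd→0 fwd↓0
  step 2 · PE0,2: acc=78; fwd→78 fwd↓2
  step 2 · PE1,1: acc=52; fwd→52 fwd↓8
  step 2 · PE1,2: acc=0; fwd→0 fwd↓0
  step 3 · PE0,2: acc=51; fwd→51 fwd↓3
  step 3 · PE1,1: acc=32; fwd→32 fwd↓5
  step 3 · PE1,2: acc=58; fwd→58 fwd↓2
  step 4 · PE0,2: acc=66; fwd→66 fwd↓2
  step 4 · PE1,1: acc=30; fwd→30 fwd↓4
  step 4 · PE1,2: acc=41; fwd→41 fwd↓3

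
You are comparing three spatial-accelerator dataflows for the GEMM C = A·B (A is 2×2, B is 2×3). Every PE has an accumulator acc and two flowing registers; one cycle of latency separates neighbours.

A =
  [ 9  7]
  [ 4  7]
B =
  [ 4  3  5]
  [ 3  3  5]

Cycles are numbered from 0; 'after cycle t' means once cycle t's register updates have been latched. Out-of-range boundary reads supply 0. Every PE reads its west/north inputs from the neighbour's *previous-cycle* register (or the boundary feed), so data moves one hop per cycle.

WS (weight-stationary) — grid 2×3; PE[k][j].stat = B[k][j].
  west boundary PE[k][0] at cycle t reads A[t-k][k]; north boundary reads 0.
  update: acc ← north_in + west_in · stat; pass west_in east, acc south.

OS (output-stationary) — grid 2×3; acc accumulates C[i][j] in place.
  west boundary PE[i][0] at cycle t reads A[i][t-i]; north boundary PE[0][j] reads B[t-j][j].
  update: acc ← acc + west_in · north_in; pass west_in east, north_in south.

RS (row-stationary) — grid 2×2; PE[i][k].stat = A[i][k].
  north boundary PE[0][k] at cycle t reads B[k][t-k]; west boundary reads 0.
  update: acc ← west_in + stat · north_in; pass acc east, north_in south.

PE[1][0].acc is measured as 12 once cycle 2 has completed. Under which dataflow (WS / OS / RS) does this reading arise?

dataflow = RS

WS (2×3 grid), PE[1][0]:
  0: (1,0).acc=0  regs=<0,0>
  1: (1,0).acc=57  regs=<7,57>
  2: (1,0).acc=37  regs=<7,37>
OS (2×3 grid), PE[1][0]:
  0: (1,0).acc=0  regs=<0,0>
  1: (1,0).acc=16  regs=<4,4>
  2: (1,0).acc=37  regs=<7,3>
RS (2×2 grid), PE[1][0]:
  0: (1,0).acc=0  regs=<0,0>
  1: (1,0).acc=16  regs=<16,4>
  2: (1,0).acc=12  regs=<12,3>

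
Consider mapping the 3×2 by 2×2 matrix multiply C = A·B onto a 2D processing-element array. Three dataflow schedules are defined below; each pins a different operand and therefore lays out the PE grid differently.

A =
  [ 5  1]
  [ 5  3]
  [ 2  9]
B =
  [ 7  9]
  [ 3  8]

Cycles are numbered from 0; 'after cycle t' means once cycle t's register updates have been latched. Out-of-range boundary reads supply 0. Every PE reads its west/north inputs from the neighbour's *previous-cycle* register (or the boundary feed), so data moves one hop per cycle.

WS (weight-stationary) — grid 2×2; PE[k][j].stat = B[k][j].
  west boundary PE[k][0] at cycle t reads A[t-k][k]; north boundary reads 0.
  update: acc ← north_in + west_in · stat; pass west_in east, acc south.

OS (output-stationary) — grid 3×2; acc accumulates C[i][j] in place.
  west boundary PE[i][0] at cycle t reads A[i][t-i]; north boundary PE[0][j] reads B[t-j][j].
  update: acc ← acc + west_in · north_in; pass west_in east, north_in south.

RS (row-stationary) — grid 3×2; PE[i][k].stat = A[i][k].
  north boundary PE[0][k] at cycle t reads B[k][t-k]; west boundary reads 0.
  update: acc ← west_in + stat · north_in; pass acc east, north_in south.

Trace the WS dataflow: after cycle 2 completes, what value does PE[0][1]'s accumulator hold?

PE[0][1].acc = 45

WS on a 2×2 grid — tracing PE[0][1] and its feeders:
  t=0 PE[0][0]: acc=35 h=5 v=35
  t=0 PE[0][1]: acc=0 h=0 v=0
  t=1 PE[0][0]: acc=35 h=5 v=35
  t=1 PE[0][1]: acc=45 h=5 v=45
  t=2 PE[0][0]: acc=14 h=2 v=14
  t=2 PE[0][1]: acc=45 h=5 v=45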